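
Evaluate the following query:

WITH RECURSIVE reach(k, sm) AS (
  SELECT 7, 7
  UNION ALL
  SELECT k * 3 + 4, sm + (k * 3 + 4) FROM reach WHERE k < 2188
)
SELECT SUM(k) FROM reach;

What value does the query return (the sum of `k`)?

9823

Base: k=7, sm=7.
Iteration 1: 7 < 2188 holds -> k = 7 * 3 + 4 = 25, sm = 7 + 25 = 32.
Iteration 2: 25 < 2188 holds -> k = 25 * 3 + 4 = 79, sm = 32 + 79 = 111.
Iteration 3: 79 < 2188 holds -> k = 79 * 3 + 4 = 241, sm = 111 + 241 = 352.
Iteration 4: 241 < 2188 holds -> k = 241 * 3 + 4 = 727, sm = 352 + 727 = 1079.
Iteration 5: 727 < 2188 holds -> k = 727 * 3 + 4 = 2185, sm = 1079 + 2185 = 3264.
Iteration 6: 2185 < 2188 holds -> k = 2185 * 3 + 4 = 6559, sm = 3264 + 6559 = 9823.
Iteration 7: 6559 < 2188 fails; recursion stops.
SUM(k) = 7 + 25 + 79 + 241 + 727 + 2185 + 6559 = 9823.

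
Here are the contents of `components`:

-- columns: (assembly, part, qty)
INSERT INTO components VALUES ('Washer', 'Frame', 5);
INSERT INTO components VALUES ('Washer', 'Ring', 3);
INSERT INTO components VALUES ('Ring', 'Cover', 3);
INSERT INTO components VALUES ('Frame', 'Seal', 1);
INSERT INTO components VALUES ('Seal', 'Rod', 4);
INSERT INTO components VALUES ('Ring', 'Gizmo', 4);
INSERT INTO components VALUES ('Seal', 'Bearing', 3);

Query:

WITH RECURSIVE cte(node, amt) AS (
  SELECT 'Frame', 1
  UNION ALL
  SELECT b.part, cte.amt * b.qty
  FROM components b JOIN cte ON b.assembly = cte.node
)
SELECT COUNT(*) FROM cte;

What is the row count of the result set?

4

Base: (Frame, amt=1).
Iteration 1: components of {Frame} -> Seal = 1*1 = 1.
Iteration 2: components of {Seal} -> Bearing = 1*3 = 3, Rod = 1*4 = 4.
Iteration 3: no further components; recursion stops.
Total rows emitted: 4.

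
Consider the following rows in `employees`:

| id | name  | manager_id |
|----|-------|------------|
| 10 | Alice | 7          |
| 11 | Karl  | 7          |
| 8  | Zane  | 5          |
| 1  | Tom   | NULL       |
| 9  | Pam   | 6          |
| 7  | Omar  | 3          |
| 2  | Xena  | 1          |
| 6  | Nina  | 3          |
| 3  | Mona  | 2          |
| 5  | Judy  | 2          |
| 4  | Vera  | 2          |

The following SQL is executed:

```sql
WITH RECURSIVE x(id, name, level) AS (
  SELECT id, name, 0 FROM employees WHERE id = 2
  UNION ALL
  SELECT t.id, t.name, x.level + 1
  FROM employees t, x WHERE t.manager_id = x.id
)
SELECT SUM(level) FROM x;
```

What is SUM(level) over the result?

Base: id=2 (Xena) at level 0.
Iteration 1: rows with manager_id in {2} -> Mona (id 3, level 1), Vera (id 4, level 1), Judy (id 5, level 1).
Iteration 2: rows with manager_id in {3,4,5} -> Nina (id 6, level 2), Omar (id 7, level 2), Zane (id 8, level 2).
Iteration 3: rows with manager_id in {6,7,8} -> Pam (id 9, level 3), Alice (id 10, level 3), Karl (id 11, level 3).
Iteration 4: no rows with manager_id in {9,10,11}; recursion stops.
SUM(level) = 0 + 1 + 1 + 1 + 2 + 2 + 2 + 3 + 3 + 3 = 18.

18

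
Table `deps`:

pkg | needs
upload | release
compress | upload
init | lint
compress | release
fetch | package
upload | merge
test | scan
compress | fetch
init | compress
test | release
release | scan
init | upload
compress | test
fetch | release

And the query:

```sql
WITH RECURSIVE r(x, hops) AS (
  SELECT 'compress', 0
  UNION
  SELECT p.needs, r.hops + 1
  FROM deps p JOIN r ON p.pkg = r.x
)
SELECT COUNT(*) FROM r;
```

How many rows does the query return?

Base: (compress, hops=0).
Iteration 1: edges from {compress} -> (fetch, hops=1), (release, hops=1), (test, hops=1), (upload, hops=1).
Iteration 2: edges from {fetch,release,test,upload} -> (merge, hops=2), (package, hops=2), (release, hops=2), (scan, hops=2). [UNION drops 3 duplicate row(s)]
Iteration 3: edges from {merge,package,release,scan} -> (scan, hops=3).
Iteration 4: no outgoing edges from {scan}; recursion stops.
Total rows emitted: 10.

10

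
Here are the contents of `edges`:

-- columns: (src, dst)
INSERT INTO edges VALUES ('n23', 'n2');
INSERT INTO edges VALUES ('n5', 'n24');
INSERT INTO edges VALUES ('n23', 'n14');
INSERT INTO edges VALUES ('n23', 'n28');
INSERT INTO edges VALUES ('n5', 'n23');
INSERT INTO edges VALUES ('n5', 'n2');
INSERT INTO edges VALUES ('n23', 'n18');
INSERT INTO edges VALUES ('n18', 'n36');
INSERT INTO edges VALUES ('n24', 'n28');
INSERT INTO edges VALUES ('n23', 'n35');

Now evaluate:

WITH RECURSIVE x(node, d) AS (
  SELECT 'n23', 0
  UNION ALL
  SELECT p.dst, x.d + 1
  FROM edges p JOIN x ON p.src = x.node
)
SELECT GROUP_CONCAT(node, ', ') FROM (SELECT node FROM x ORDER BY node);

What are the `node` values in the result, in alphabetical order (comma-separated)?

Base: (n23, d=0).
Iteration 1: edges from {n23} -> (n14, d=1), (n18, d=1), (n2, d=1), (n28, d=1), (n35, d=1).
Iteration 2: edges from {n14,n18,n2,n28,n35} -> (n36, d=2).
Iteration 3: no outgoing edges from {n36}; recursion stops.

n14, n18, n2, n23, n28, n35, n36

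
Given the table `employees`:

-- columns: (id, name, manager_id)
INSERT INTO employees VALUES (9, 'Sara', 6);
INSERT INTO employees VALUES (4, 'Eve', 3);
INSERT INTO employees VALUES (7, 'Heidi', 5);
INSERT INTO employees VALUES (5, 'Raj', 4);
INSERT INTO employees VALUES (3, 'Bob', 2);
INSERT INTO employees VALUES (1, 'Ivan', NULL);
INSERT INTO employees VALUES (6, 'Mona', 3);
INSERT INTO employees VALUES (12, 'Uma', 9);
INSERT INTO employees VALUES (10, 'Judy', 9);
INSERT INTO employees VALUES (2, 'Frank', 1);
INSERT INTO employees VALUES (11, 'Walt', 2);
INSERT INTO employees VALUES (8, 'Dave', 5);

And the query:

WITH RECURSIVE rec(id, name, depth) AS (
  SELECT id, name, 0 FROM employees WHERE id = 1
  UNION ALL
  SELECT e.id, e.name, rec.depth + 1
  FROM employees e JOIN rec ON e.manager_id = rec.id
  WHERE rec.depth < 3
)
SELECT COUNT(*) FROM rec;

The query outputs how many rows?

Base: id=1 (Ivan) at depth 0.
Iteration 1: rows with manager_id in {1} -> Frank (id 2, depth 1).
Iteration 2: rows with manager_id in {2} -> Bob (id 3, depth 2), Walt (id 11, depth 2).
Iteration 3: rows with manager_id in {3,11} -> Eve (id 4, depth 3), Mona (id 6, depth 3).
Iteration 4: depth < 3 fails for all current rows; recursion stops.
Total rows emitted: 6.

6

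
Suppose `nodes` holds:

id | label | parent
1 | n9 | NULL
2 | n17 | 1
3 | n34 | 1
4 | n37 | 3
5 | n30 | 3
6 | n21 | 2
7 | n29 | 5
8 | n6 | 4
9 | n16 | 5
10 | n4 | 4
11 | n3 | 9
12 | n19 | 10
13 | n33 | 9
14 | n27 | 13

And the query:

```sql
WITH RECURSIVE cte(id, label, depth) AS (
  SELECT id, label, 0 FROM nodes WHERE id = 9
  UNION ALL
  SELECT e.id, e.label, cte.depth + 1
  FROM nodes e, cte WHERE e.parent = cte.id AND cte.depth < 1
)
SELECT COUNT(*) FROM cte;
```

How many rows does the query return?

Base: id=9 (n16) at depth 0.
Iteration 1: rows with parent in {9} -> n3 (id 11, depth 1), n33 (id 13, depth 1).
Iteration 2: depth < 1 fails for all current rows; recursion stops.
Total rows emitted: 3.

3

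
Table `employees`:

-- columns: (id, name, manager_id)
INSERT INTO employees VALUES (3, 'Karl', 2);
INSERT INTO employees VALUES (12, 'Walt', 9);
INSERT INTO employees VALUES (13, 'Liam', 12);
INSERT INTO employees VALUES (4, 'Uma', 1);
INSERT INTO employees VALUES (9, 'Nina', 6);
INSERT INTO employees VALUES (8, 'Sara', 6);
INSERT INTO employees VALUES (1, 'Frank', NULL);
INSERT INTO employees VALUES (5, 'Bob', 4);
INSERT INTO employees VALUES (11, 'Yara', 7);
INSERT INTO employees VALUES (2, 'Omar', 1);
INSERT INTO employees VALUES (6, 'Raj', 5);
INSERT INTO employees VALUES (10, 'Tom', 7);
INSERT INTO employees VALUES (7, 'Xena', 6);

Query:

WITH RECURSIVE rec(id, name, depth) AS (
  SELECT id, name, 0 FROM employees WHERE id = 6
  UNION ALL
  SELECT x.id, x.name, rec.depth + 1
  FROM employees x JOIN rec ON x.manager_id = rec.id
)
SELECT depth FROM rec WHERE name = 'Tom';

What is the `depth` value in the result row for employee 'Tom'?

Base: id=6 (Raj) at depth 0.
Iteration 1: rows with manager_id in {6} -> Xena (id 7, depth 1), Sara (id 8, depth 1), Nina (id 9, depth 1).
Iteration 2: rows with manager_id in {7,8,9} -> Tom (id 10, depth 2), Yara (id 11, depth 2), Walt (id 12, depth 2).
Iteration 3: rows with manager_id in {10,11,12} -> Liam (id 13, depth 3).
Iteration 4: no rows with manager_id in {13}; recursion stops.

2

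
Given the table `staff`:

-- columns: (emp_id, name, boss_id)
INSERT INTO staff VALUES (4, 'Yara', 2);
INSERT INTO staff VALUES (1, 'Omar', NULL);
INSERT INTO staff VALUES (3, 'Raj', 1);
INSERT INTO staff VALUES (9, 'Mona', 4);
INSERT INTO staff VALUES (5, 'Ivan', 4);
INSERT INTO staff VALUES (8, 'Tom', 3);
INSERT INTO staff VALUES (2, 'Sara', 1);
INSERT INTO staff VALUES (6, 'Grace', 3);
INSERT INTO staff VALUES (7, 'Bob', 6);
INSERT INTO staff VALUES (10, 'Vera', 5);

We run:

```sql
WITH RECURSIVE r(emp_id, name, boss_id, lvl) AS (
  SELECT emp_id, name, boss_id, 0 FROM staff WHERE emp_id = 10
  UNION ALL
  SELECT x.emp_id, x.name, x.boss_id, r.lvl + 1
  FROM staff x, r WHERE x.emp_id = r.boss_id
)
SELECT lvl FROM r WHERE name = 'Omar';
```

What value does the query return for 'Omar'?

Base: emp_id=10 (Vera), boss_id=5, lvl 0.
Iteration 1: join on emp_id=5 -> Ivan (id 5, boss_id=4, lvl 1).
Iteration 2: join on emp_id=4 -> Yara (id 4, boss_id=2, lvl 2).
Iteration 3: join on emp_id=2 -> Sara (id 2, boss_id=1, lvl 3).
Iteration 4: join on emp_id=1 -> Omar (id 1, boss_id=NULL, lvl 4).
Iteration 5: boss_id is NULL; no match; recursion stops.

4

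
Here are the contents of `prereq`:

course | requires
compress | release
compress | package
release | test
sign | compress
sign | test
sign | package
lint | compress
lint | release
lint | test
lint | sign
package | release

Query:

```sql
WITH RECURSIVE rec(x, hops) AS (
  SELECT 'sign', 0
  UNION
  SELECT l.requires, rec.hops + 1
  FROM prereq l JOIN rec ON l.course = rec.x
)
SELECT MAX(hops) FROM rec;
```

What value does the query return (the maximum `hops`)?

Base: (sign, hops=0).
Iteration 1: edges from {sign} -> (compress, hops=1), (package, hops=1), (test, hops=1).
Iteration 2: edges from {compress,package,test} -> (package, hops=2), (release, hops=2). [UNION drops 1 duplicate row(s)]
Iteration 3: edges from {package,release} -> (release, hops=3), (test, hops=3).
Iteration 4: edges from {release,test} -> (test, hops=4).
Iteration 5: no outgoing edges from {test}; recursion stops.
hops values: 0, 1, 1, 1, 2, 2, 3, 3, 4; the maximum is 4.

4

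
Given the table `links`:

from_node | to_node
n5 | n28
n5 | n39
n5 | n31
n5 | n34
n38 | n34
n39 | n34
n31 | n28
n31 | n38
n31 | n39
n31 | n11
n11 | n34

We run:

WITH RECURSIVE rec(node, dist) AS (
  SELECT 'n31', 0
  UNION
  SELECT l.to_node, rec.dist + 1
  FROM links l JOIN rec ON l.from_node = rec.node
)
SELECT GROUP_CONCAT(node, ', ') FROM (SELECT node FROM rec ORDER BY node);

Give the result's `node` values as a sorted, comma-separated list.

n11, n28, n31, n34, n38, n39

Base: (n31, dist=0).
Iteration 1: edges from {n31} -> (n11, dist=1), (n28, dist=1), (n38, dist=1), (n39, dist=1).
Iteration 2: edges from {n11,n28,n38,n39} -> (n34, dist=2). [UNION drops 2 duplicate row(s)]
Iteration 3: no outgoing edges from {n34}; recursion stops.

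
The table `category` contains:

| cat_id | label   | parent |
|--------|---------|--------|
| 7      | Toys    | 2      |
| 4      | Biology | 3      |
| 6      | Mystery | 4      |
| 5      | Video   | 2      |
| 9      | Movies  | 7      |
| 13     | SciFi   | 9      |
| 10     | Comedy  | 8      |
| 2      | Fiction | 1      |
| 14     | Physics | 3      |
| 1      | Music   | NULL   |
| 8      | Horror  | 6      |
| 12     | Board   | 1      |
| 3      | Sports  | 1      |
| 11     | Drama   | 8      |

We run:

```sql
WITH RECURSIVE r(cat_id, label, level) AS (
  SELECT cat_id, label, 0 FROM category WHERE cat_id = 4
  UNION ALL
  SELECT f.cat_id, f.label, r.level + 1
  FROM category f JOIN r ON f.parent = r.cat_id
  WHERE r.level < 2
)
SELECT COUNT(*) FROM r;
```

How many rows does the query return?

3

Base: cat_id=4 (Biology) at level 0.
Iteration 1: rows with parent in {4} -> Mystery (id 6, level 1).
Iteration 2: rows with parent in {6} -> Horror (id 8, level 2).
Iteration 3: level < 2 fails for all current rows; recursion stops.
Total rows emitted: 3.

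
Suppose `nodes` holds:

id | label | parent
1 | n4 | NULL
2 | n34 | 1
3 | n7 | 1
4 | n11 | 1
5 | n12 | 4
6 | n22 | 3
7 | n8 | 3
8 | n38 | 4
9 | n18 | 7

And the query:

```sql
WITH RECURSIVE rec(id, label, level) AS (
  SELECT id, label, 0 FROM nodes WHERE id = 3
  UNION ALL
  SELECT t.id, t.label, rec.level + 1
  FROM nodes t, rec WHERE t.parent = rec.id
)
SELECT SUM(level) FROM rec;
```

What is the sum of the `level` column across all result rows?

4

Base: id=3 (n7) at level 0.
Iteration 1: rows with parent in {3} -> n22 (id 6, level 1), n8 (id 7, level 1).
Iteration 2: rows with parent in {6,7} -> n18 (id 9, level 2).
Iteration 3: no rows with parent in {9}; recursion stops.
SUM(level) = 0 + 1 + 1 + 2 = 4.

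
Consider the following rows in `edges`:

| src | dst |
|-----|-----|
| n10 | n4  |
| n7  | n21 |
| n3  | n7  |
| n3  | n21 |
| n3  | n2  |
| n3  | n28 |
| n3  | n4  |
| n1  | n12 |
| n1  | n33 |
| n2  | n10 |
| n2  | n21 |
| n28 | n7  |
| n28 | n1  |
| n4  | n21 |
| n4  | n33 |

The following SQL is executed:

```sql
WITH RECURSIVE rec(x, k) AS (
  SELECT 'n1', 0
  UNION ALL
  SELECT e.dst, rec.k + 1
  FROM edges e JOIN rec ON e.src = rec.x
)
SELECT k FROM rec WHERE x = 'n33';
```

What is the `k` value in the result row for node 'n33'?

1

Base: (n1, k=0).
Iteration 1: edges from {n1} -> (n12, k=1), (n33, k=1).
Iteration 2: no outgoing edges from {n12,n33}; recursion stops.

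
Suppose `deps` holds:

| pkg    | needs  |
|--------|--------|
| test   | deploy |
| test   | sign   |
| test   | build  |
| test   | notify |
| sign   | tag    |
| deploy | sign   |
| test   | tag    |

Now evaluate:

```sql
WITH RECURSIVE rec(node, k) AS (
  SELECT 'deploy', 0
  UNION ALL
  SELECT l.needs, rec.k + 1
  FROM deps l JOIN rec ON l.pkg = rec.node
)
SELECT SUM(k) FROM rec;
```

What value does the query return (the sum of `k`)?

3

Base: (deploy, k=0).
Iteration 1: edges from {deploy} -> (sign, k=1).
Iteration 2: edges from {sign} -> (tag, k=2).
Iteration 3: no outgoing edges from {tag}; recursion stops.
SUM(k) = 0 + 1 + 2 = 3.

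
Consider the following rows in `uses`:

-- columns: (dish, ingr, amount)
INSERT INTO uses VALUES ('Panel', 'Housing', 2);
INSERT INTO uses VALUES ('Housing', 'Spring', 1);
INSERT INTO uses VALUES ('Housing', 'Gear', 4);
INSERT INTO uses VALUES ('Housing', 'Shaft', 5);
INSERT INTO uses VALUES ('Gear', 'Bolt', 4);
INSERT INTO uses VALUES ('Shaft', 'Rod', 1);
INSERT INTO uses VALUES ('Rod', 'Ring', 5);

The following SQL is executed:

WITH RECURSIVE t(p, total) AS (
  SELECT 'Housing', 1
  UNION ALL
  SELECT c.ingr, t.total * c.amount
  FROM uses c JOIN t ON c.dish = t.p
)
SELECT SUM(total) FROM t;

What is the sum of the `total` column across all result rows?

57

Base: (Housing, total=1).
Iteration 1: components of {Housing} -> Gear = 1*4 = 4, Shaft = 1*5 = 5, Spring = 1*1 = 1.
Iteration 2: components of {Gear,Shaft,Spring} -> Bolt = 4*4 = 16, Rod = 5*1 = 5.
Iteration 3: components of {Bolt,Rod} -> Ring = 5*5 = 25.
Iteration 4: no further components; recursion stops.
SUM(total) = 1 + 1 + 4 + 5 + 16 + 5 + 25 = 57.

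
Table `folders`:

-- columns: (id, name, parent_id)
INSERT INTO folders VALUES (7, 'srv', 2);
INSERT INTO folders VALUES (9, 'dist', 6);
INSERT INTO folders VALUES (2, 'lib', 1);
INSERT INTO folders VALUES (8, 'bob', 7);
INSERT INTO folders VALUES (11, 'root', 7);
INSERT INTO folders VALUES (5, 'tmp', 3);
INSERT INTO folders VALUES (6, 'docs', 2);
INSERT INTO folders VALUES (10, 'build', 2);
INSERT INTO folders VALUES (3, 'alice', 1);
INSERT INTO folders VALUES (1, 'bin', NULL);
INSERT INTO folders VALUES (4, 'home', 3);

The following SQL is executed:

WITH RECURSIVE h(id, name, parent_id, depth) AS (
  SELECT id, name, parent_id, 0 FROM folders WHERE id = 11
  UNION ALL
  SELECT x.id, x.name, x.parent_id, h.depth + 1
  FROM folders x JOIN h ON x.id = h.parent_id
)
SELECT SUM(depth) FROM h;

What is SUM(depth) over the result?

6

Base: id=11 (root), parent_id=7, depth 0.
Iteration 1: join on id=7 -> srv (id 7, parent_id=2, depth 1).
Iteration 2: join on id=2 -> lib (id 2, parent_id=1, depth 2).
Iteration 3: join on id=1 -> bin (id 1, parent_id=NULL, depth 3).
Iteration 4: parent_id is NULL; no match; recursion stops.
SUM(depth) = 0 + 1 + 2 + 3 = 6.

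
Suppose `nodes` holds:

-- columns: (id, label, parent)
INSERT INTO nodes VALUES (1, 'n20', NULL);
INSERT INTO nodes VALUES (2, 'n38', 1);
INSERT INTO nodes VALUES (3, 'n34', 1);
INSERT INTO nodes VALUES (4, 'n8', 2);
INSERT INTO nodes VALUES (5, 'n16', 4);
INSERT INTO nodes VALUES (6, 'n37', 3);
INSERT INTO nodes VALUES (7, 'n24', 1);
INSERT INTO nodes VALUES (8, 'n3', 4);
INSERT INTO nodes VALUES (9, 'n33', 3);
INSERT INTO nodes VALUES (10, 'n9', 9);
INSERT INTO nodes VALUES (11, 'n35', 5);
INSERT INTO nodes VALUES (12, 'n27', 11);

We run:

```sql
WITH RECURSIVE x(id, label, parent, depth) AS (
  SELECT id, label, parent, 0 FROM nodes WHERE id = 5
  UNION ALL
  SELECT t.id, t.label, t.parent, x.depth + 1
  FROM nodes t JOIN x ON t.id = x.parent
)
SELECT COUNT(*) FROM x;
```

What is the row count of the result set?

4

Base: id=5 (n16), parent=4, depth 0.
Iteration 1: join on id=4 -> n8 (id 4, parent=2, depth 1).
Iteration 2: join on id=2 -> n38 (id 2, parent=1, depth 2).
Iteration 3: join on id=1 -> n20 (id 1, parent=NULL, depth 3).
Iteration 4: parent is NULL; no match; recursion stops.
Total rows emitted: 4.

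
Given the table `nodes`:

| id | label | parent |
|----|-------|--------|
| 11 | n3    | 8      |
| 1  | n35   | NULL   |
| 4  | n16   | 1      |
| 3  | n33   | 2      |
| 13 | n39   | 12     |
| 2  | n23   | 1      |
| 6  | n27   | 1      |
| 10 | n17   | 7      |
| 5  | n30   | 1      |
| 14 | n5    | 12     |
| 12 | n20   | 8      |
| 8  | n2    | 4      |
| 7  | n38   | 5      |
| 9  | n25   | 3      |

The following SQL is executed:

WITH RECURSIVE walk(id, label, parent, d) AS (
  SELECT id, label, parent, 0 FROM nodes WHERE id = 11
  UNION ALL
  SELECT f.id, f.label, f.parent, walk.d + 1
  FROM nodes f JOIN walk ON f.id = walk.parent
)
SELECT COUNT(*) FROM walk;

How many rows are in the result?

Base: id=11 (n3), parent=8, d 0.
Iteration 1: join on id=8 -> n2 (id 8, parent=4, d 1).
Iteration 2: join on id=4 -> n16 (id 4, parent=1, d 2).
Iteration 3: join on id=1 -> n35 (id 1, parent=NULL, d 3).
Iteration 4: parent is NULL; no match; recursion stops.
Total rows emitted: 4.

4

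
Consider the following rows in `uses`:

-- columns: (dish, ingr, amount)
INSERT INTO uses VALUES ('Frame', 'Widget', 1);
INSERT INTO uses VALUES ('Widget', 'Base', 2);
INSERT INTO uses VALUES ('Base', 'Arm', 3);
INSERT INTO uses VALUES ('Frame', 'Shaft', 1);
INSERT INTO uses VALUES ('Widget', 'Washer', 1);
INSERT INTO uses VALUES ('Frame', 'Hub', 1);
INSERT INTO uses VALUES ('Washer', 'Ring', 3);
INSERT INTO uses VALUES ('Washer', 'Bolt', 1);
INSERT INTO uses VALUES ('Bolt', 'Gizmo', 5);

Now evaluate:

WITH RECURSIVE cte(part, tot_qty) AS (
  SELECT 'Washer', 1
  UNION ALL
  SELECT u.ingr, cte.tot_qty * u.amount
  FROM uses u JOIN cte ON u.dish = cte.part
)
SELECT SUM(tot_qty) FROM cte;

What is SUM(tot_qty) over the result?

Base: (Washer, tot_qty=1).
Iteration 1: components of {Washer} -> Bolt = 1*1 = 1, Ring = 1*3 = 3.
Iteration 2: components of {Bolt,Ring} -> Gizmo = 1*5 = 5.
Iteration 3: no further components; recursion stops.
SUM(tot_qty) = 1 + 3 + 1 + 5 = 10.

10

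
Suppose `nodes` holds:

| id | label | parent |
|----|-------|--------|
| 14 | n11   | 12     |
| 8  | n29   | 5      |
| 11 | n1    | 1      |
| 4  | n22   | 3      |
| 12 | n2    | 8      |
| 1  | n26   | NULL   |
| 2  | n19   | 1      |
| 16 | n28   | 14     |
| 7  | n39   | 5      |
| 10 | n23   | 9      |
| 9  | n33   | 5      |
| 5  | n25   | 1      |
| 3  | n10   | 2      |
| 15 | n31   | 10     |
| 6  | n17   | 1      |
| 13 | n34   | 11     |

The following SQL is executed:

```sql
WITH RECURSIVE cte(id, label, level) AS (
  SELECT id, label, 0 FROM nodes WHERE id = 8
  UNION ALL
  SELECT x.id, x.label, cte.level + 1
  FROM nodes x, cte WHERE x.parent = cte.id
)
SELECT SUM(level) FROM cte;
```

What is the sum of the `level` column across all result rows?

6

Base: id=8 (n29) at level 0.
Iteration 1: rows with parent in {8} -> n2 (id 12, level 1).
Iteration 2: rows with parent in {12} -> n11 (id 14, level 2).
Iteration 3: rows with parent in {14} -> n28 (id 16, level 3).
Iteration 4: no rows with parent in {16}; recursion stops.
SUM(level) = 0 + 1 + 2 + 3 = 6.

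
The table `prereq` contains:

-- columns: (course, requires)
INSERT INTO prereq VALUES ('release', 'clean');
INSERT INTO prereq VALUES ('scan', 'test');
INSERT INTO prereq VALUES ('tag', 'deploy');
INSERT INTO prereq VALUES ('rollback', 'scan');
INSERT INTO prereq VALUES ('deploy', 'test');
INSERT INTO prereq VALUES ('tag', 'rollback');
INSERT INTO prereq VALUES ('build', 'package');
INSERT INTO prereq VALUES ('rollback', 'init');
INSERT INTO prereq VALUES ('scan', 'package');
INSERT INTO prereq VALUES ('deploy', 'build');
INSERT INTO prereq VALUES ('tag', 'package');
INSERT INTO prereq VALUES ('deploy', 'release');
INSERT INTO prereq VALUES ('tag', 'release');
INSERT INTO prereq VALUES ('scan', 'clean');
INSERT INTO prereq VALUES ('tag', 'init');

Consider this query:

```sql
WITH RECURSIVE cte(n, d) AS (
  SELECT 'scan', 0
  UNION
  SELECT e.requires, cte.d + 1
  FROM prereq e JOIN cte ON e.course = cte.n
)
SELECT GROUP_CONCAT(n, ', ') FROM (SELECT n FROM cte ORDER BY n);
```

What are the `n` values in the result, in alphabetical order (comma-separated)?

clean, package, scan, test

Base: (scan, d=0).
Iteration 1: edges from {scan} -> (clean, d=1), (package, d=1), (test, d=1).
Iteration 2: no outgoing edges from {clean,package,test}; recursion stops.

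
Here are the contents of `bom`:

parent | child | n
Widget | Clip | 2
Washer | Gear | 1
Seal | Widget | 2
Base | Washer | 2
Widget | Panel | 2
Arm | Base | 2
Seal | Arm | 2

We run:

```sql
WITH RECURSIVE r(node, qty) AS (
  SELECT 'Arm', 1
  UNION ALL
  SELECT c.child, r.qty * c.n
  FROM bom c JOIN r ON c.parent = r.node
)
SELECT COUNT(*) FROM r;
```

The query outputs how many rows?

4

Base: (Arm, qty=1).
Iteration 1: components of {Arm} -> Base = 1*2 = 2.
Iteration 2: components of {Base} -> Washer = 2*2 = 4.
Iteration 3: components of {Washer} -> Gear = 4*1 = 4.
Iteration 4: no further components; recursion stops.
Total rows emitted: 4.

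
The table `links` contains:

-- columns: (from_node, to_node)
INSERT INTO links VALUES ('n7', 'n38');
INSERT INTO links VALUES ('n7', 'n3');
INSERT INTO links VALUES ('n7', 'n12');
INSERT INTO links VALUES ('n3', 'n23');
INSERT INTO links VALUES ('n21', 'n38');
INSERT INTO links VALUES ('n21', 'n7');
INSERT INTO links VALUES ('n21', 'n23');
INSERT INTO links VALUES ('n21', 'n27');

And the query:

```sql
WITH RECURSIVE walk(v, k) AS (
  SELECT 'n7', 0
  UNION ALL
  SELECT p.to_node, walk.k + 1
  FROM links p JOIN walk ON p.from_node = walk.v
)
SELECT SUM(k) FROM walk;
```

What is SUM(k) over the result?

Base: (n7, k=0).
Iteration 1: edges from {n7} -> (n12, k=1), (n3, k=1), (n38, k=1).
Iteration 2: edges from {n12,n3,n38} -> (n23, k=2).
Iteration 3: no outgoing edges from {n23}; recursion stops.
SUM(k) = 0 + 1 + 1 + 1 + 2 = 5.

5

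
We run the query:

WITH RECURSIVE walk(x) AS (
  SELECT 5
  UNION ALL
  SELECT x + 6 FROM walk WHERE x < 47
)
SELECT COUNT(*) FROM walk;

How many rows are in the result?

8

Base: x=5.
Iteration 1: 5 < 47 holds -> x = 5 + 6 = 11.
Iteration 2: 11 < 47 holds -> x = 11 + 6 = 17.
Iteration 3: 17 < 47 holds -> x = 17 + 6 = 23.
Iteration 4: 23 < 47 holds -> x = 23 + 6 = 29.
Iteration 5: 29 < 47 holds -> x = 29 + 6 = 35.
Iteration 6: 35 < 47 holds -> x = 35 + 6 = 41.
Iteration 7: 41 < 47 holds -> x = 41 + 6 = 47.
Iteration 8: 47 < 47 fails; recursion stops.
Total rows emitted: 8.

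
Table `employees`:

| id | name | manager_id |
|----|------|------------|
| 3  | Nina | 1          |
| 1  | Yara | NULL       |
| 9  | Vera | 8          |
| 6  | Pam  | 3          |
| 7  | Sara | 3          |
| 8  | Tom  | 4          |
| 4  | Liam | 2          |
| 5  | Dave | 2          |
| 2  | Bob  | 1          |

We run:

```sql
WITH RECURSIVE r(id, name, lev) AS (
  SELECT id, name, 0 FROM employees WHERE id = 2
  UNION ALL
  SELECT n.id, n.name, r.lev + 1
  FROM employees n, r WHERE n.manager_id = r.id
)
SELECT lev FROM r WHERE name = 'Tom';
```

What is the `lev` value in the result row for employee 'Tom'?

Base: id=2 (Bob) at lev 0.
Iteration 1: rows with manager_id in {2} -> Liam (id 4, lev 1), Dave (id 5, lev 1).
Iteration 2: rows with manager_id in {4,5} -> Tom (id 8, lev 2).
Iteration 3: rows with manager_id in {8} -> Vera (id 9, lev 3).
Iteration 4: no rows with manager_id in {9}; recursion stops.

2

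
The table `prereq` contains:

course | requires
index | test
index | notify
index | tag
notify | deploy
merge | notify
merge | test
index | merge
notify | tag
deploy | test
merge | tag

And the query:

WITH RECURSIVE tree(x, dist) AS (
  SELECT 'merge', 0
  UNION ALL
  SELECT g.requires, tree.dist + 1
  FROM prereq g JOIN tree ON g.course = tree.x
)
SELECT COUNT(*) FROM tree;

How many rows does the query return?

Base: (merge, dist=0).
Iteration 1: edges from {merge} -> (notify, dist=1), (tag, dist=1), (test, dist=1).
Iteration 2: edges from {notify,tag,test} -> (deploy, dist=2), (tag, dist=2).
Iteration 3: edges from {deploy,tag} -> (test, dist=3).
Iteration 4: no outgoing edges from {test}; recursion stops.
Total rows emitted: 7.

7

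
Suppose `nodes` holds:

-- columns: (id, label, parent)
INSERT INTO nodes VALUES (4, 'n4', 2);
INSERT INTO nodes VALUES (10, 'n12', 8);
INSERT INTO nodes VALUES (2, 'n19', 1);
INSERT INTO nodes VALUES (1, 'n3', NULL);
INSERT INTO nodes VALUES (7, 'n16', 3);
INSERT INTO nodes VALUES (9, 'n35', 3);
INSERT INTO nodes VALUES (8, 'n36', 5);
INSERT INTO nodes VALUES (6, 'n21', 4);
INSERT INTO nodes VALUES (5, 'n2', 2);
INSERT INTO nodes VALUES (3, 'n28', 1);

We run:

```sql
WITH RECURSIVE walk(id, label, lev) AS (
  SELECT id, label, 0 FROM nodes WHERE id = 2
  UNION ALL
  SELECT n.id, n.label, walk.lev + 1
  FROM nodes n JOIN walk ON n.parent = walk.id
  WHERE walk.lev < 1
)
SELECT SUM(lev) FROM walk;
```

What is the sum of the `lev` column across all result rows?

Base: id=2 (n19) at lev 0.
Iteration 1: rows with parent in {2} -> n4 (id 4, lev 1), n2 (id 5, lev 1).
Iteration 2: lev < 1 fails for all current rows; recursion stops.
SUM(lev) = 0 + 1 + 1 = 2.

2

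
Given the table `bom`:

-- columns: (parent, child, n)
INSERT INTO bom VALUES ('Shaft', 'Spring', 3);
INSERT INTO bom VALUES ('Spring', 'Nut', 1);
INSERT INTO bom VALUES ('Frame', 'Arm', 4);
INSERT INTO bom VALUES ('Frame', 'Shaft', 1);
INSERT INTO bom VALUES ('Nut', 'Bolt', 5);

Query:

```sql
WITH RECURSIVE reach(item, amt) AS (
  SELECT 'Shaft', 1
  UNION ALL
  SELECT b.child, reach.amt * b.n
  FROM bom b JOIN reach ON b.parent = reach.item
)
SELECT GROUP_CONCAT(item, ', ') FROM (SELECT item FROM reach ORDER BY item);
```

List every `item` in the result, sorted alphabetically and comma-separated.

Bolt, Nut, Shaft, Spring

Base: (Shaft, amt=1).
Iteration 1: components of {Shaft} -> Spring = 1*3 = 3.
Iteration 2: components of {Spring} -> Nut = 3*1 = 3.
Iteration 3: components of {Nut} -> Bolt = 3*5 = 15.
Iteration 4: no further components; recursion stops.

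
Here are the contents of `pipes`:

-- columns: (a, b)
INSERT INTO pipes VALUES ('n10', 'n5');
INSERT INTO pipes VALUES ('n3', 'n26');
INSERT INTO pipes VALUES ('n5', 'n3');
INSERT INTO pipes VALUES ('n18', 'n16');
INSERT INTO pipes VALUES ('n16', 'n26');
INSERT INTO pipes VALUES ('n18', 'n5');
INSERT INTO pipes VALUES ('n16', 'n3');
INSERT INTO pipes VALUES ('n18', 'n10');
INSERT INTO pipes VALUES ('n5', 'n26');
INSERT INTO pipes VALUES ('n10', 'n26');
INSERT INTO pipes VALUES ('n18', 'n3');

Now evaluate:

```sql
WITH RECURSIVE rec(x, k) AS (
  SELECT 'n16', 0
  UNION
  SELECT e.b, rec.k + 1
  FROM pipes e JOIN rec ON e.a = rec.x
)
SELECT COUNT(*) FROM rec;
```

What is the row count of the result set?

Base: (n16, k=0).
Iteration 1: edges from {n16} -> (n26, k=1), (n3, k=1).
Iteration 2: edges from {n26,n3} -> (n26, k=2).
Iteration 3: no outgoing edges from {n26}; recursion stops.
Total rows emitted: 4.

4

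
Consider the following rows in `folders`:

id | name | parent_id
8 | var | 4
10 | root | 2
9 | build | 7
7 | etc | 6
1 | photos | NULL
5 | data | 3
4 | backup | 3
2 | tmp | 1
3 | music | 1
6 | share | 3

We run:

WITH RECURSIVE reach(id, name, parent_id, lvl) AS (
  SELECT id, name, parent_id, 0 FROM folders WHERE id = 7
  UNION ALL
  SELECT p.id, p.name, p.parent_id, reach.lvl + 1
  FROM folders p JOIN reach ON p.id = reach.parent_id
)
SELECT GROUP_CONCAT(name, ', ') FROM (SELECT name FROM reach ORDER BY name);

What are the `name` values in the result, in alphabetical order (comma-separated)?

etc, music, photos, share

Base: id=7 (etc), parent_id=6, lvl 0.
Iteration 1: join on id=6 -> share (id 6, parent_id=3, lvl 1).
Iteration 2: join on id=3 -> music (id 3, parent_id=1, lvl 2).
Iteration 3: join on id=1 -> photos (id 1, parent_id=NULL, lvl 3).
Iteration 4: parent_id is NULL; no match; recursion stops.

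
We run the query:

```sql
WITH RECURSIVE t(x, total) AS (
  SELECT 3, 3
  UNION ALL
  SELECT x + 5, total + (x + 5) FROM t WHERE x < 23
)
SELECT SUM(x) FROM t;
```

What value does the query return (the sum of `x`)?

Base: x=3, total=3.
Iteration 1: 3 < 23 holds -> x = 3 + 5 = 8, total = 3 + 8 = 11.
Iteration 2: 8 < 23 holds -> x = 8 + 5 = 13, total = 11 + 13 = 24.
Iteration 3: 13 < 23 holds -> x = 13 + 5 = 18, total = 24 + 18 = 42.
Iteration 4: 18 < 23 holds -> x = 18 + 5 = 23, total = 42 + 23 = 65.
Iteration 5: 23 < 23 fails; recursion stops.
SUM(x) = 3 + 8 + 13 + 18 + 23 = 65.

65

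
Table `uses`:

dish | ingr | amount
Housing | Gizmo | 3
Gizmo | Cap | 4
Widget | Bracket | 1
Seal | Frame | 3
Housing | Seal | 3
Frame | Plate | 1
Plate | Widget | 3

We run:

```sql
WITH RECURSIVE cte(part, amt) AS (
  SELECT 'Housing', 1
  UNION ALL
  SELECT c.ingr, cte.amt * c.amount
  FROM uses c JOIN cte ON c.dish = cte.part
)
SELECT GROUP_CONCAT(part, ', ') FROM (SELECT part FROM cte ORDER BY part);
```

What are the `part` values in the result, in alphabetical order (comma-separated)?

Bracket, Cap, Frame, Gizmo, Housing, Plate, Seal, Widget

Base: (Housing, amt=1).
Iteration 1: components of {Housing} -> Gizmo = 1*3 = 3, Seal = 1*3 = 3.
Iteration 2: components of {Gizmo,Seal} -> Cap = 3*4 = 12, Frame = 3*3 = 9.
Iteration 3: components of {Cap,Frame} -> Plate = 9*1 = 9.
Iteration 4: components of {Plate} -> Widget = 9*3 = 27.
Iteration 5: components of {Widget} -> Bracket = 27*1 = 27.
Iteration 6: no further components; recursion stops.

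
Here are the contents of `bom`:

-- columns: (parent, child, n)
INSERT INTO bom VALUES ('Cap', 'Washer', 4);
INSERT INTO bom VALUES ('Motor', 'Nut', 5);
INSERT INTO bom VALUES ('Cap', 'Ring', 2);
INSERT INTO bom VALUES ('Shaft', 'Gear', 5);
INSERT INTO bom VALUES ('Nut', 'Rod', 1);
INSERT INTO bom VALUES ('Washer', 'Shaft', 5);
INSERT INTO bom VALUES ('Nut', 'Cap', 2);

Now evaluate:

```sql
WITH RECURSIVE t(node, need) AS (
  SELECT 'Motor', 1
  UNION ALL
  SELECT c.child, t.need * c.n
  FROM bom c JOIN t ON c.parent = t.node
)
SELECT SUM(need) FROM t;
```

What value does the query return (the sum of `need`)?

Base: (Motor, need=1).
Iteration 1: components of {Motor} -> Nut = 1*5 = 5.
Iteration 2: components of {Nut} -> Cap = 5*2 = 10, Rod = 5*1 = 5.
Iteration 3: components of {Cap,Rod} -> Ring = 10*2 = 20, Washer = 10*4 = 40.
Iteration 4: components of {Ring,Washer} -> Shaft = 40*5 = 200.
Iteration 5: components of {Shaft} -> Gear = 200*5 = 1000.
Iteration 6: no further components; recursion stops.
SUM(need) = 1 + 5 + 10 + 5 + 20 + 40 + 200 + 1000 = 1281.

1281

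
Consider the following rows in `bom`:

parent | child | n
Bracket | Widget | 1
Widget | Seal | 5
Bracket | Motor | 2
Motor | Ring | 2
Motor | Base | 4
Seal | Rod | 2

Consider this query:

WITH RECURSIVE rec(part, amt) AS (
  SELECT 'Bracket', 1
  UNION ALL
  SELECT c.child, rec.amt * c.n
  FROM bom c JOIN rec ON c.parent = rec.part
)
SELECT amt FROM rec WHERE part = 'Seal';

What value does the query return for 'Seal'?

Base: (Bracket, amt=1).
Iteration 1: components of {Bracket} -> Motor = 1*2 = 2, Widget = 1*1 = 1.
Iteration 2: components of {Motor,Widget} -> Base = 2*4 = 8, Ring = 2*2 = 4, Seal = 1*5 = 5.
Iteration 3: components of {Base,Ring,Seal} -> Rod = 5*2 = 10.
Iteration 4: no further components; recursion stops.

5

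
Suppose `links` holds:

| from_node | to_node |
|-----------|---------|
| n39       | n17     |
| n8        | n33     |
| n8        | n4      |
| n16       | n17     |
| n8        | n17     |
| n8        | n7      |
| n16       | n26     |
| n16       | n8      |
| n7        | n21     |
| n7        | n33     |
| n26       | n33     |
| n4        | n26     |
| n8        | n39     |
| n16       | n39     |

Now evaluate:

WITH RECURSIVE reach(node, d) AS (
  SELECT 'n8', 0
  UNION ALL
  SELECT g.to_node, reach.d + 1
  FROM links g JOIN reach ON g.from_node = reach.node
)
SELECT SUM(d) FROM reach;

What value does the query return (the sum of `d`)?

Base: (n8, d=0).
Iteration 1: edges from {n8} -> (n17, d=1), (n33, d=1), (n39, d=1), (n4, d=1), (n7, d=1).
Iteration 2: edges from {n17,n33,n39,n4,n7} -> (n17, d=2), (n21, d=2), (n26, d=2), (n33, d=2).
Iteration 3: edges from {n17,n21,n26,n33} -> (n33, d=3).
Iteration 4: no outgoing edges from {n33}; recursion stops.
SUM(d) = 0 + 1 + 1 + 1 + 1 + 1 + 2 + 2 + 2 + 2 + 3 = 16.

16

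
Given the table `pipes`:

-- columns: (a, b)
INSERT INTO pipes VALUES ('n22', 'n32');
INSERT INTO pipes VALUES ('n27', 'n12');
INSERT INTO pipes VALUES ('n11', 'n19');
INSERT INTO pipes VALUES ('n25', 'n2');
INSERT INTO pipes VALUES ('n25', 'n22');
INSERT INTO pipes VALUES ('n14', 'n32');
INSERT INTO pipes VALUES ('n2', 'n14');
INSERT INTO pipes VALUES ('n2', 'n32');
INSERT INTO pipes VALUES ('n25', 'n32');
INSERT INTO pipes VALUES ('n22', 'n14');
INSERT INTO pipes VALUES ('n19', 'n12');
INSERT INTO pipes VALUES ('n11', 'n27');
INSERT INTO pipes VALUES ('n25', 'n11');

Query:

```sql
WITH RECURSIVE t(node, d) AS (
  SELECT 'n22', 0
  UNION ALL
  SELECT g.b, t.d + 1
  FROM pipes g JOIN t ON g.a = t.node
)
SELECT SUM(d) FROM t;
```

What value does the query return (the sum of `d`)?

4

Base: (n22, d=0).
Iteration 1: edges from {n22} -> (n14, d=1), (n32, d=1).
Iteration 2: edges from {n14,n32} -> (n32, d=2).
Iteration 3: no outgoing edges from {n32}; recursion stops.
SUM(d) = 0 + 1 + 1 + 2 = 4.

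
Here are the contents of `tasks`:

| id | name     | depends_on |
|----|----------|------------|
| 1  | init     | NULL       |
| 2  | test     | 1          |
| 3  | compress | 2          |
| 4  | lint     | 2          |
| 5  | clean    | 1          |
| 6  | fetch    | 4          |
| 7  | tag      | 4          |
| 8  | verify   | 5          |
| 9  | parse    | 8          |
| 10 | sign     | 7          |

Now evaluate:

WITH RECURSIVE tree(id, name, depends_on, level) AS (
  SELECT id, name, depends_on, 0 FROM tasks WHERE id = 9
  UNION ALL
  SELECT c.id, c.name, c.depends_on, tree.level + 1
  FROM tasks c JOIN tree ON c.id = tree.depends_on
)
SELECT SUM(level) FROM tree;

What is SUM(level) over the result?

6

Base: id=9 (parse), depends_on=8, level 0.
Iteration 1: join on id=8 -> verify (id 8, depends_on=5, level 1).
Iteration 2: join on id=5 -> clean (id 5, depends_on=1, level 2).
Iteration 3: join on id=1 -> init (id 1, depends_on=NULL, level 3).
Iteration 4: depends_on is NULL; no match; recursion stops.
SUM(level) = 0 + 1 + 2 + 3 = 6.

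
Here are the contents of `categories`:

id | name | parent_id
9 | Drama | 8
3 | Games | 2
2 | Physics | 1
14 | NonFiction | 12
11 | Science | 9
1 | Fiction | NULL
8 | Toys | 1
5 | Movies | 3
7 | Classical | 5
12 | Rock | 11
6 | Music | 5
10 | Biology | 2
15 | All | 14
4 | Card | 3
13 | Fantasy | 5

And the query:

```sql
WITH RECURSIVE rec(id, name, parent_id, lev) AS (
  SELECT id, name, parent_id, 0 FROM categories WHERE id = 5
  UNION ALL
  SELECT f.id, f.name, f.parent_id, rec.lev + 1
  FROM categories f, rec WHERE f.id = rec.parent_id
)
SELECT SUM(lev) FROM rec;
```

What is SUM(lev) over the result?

Base: id=5 (Movies), parent_id=3, lev 0.
Iteration 1: join on id=3 -> Games (id 3, parent_id=2, lev 1).
Iteration 2: join on id=2 -> Physics (id 2, parent_id=1, lev 2).
Iteration 3: join on id=1 -> Fiction (id 1, parent_id=NULL, lev 3).
Iteration 4: parent_id is NULL; no match; recursion stops.
SUM(lev) = 0 + 1 + 2 + 3 = 6.

6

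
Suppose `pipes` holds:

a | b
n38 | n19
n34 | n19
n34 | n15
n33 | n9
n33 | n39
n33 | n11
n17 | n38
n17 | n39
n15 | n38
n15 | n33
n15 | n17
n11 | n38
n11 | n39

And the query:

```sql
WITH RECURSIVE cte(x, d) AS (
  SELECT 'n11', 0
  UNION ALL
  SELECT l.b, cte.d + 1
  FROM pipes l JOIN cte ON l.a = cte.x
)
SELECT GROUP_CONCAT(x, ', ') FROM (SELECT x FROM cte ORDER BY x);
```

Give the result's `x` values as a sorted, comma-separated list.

n11, n19, n38, n39

Base: (n11, d=0).
Iteration 1: edges from {n11} -> (n38, d=1), (n39, d=1).
Iteration 2: edges from {n38,n39} -> (n19, d=2).
Iteration 3: no outgoing edges from {n19}; recursion stops.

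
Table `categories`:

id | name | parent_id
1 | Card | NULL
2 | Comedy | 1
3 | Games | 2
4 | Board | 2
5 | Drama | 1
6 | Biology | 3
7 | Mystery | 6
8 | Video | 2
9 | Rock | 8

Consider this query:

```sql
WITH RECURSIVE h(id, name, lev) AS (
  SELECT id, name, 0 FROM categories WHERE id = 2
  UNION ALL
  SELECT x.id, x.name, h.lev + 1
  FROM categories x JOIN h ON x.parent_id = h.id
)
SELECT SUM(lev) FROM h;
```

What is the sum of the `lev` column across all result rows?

10

Base: id=2 (Comedy) at lev 0.
Iteration 1: rows with parent_id in {2} -> Games (id 3, lev 1), Board (id 4, lev 1), Video (id 8, lev 1).
Iteration 2: rows with parent_id in {3,4,8} -> Biology (id 6, lev 2), Rock (id 9, lev 2).
Iteration 3: rows with parent_id in {6,9} -> Mystery (id 7, lev 3).
Iteration 4: no rows with parent_id in {7}; recursion stops.
SUM(lev) = 0 + 1 + 1 + 1 + 2 + 2 + 3 = 10.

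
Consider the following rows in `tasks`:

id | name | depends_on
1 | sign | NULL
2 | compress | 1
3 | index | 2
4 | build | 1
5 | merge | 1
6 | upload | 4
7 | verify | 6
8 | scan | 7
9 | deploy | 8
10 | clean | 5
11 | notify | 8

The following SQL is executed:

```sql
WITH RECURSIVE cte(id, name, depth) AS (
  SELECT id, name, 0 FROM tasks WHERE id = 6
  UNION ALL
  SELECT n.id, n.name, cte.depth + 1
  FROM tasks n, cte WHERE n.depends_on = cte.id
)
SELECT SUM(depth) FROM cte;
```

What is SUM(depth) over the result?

9

Base: id=6 (upload) at depth 0.
Iteration 1: rows with depends_on in {6} -> verify (id 7, depth 1).
Iteration 2: rows with depends_on in {7} -> scan (id 8, depth 2).
Iteration 3: rows with depends_on in {8} -> deploy (id 9, depth 3), notify (id 11, depth 3).
Iteration 4: no rows with depends_on in {9,11}; recursion stops.
SUM(depth) = 0 + 1 + 2 + 3 + 3 = 9.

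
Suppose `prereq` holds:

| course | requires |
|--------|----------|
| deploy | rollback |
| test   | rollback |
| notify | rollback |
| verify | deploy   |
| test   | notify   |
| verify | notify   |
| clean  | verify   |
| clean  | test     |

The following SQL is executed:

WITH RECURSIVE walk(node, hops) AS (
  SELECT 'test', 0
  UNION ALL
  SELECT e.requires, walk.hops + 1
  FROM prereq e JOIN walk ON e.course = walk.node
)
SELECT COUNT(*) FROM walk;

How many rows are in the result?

4

Base: (test, hops=0).
Iteration 1: edges from {test} -> (notify, hops=1), (rollback, hops=1).
Iteration 2: edges from {notify,rollback} -> (rollback, hops=2).
Iteration 3: no outgoing edges from {rollback}; recursion stops.
Total rows emitted: 4.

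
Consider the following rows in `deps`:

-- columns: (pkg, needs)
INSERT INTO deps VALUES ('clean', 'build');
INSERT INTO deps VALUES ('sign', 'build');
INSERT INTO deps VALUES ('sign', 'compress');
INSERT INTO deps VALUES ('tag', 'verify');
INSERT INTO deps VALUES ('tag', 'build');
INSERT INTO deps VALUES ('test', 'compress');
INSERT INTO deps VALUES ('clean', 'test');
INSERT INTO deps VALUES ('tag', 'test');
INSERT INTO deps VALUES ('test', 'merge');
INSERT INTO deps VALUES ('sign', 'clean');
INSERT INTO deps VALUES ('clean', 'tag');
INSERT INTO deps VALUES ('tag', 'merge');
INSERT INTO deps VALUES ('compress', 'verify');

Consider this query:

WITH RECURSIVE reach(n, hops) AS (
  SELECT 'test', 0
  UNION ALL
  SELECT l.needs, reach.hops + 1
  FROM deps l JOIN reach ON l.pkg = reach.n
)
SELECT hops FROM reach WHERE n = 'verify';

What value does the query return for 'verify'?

2

Base: (test, hops=0).
Iteration 1: edges from {test} -> (compress, hops=1), (merge, hops=1).
Iteration 2: edges from {compress,merge} -> (verify, hops=2).
Iteration 3: no outgoing edges from {verify}; recursion stops.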